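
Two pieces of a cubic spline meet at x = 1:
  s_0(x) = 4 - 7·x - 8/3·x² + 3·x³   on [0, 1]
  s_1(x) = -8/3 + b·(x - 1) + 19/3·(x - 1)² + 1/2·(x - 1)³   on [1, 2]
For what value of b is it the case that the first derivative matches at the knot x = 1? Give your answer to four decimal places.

s_0'(x) = -7 - 16/3·x + 9·x², so s_0'(1) = -10/3. On the right, s_1'(1) = b, so b = -10/3.

-3.3333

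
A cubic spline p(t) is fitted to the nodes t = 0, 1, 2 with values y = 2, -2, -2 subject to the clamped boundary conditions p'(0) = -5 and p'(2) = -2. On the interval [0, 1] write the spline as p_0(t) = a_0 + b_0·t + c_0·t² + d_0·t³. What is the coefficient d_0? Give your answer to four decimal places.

1.7500

With m_i denoting the second derivative at x_i, h_i = 1, 1, and Δ_i = (y_(i+1) − y_i)/h_i = -4, 0:
  1·m_0 + 4·m_1 + 1·m_2 = 6(Δ_1 - Δ_0) = 24
Clamped end conditions give two more equations: 2h_0·m_0 + h_0·m_1 = 6(Δ_0 - p'(0)) = 6 and h_1·m_1 + 2h_1·m_2 = 6(p'(2) - Δ_1) = -12.
Hence m_0 = -3/2, m_1 = 9, m_2 = -21/2.
On [0, 1], with p_0(t) = a_0 + b_0·t + c_0·t² + d_0·t³: c_0 = m_0/2 = -3/4, d_0 = (m_1 - m_0)/(6h_0) = 7/4, b_0 = Δ_0 - h_0(2m_0 + m_1)/6 = -5.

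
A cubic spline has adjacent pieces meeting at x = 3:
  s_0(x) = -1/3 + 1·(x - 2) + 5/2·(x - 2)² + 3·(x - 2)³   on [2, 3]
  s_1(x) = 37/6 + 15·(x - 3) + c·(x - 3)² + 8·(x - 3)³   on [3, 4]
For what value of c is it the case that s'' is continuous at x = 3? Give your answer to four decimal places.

11.5000

s_0''(x) = 5 + 18·(x - 2), so s_0''(3) = 23. On the right, s_1''(3) = 2c, so c = 23/2.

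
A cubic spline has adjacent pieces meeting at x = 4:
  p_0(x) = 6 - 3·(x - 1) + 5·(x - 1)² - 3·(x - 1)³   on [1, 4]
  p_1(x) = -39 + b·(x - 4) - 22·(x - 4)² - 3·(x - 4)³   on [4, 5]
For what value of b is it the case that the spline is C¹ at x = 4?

p_0'(x) = -3 + 10·(x - 1) - 9·(x - 1)², so p_0'(4) = -54. On the right, p_1'(4) = b, so b = -54.

-54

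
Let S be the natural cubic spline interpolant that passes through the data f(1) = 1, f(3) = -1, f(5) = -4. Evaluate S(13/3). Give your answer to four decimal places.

Let M_i = S''(x_i). Step sizes h_i = 2, 2; slopes of the chords Δ_i = (y_(i+1) - y_i)/h_i = -1, -3/2.
  2·M_0 + 8·M_1 + 2·M_2 = 6(Δ_1 - Δ_0) = -3
Natural end conditions: M_0 = M_2 = 0.
Forward elimination and back-substitution give M_0 = 0, M_1 = -3/8, M_2 = 0.
On [3, 5], S(x) = -1 - 5/4·(x - 3) - 3/16·(x - 3)² + 1/32·(x - 3)³.
With (x - 3) = 4/3: S(13/3) = -79/27.

-2.9259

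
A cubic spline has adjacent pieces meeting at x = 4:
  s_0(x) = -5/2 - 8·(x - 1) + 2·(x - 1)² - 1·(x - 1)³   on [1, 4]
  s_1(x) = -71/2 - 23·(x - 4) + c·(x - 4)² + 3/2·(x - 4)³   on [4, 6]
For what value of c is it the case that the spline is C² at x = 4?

s_0''(x) = 4 - 6·(x - 1), so s_0''(4) = -14. On the right, s_1''(4) = 2c, so c = -7.

-7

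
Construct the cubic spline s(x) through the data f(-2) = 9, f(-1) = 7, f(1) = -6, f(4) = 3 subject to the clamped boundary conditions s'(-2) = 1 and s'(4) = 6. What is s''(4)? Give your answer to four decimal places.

-0.5088

Let σ_i = s''(x_i). Step sizes h_i = 1, 2, 3; slopes of the chords Δ_i = (y_(i+1) - y_i)/h_i = -2, -13/2, 3.
  1·σ_0 + 6·σ_1 + 2·σ_2 = 6(Δ_1 - Δ_0) = -27
  2·σ_1 + 10·σ_2 + 3·σ_3 = 6(Δ_2 - Δ_1) = 57
Clamped end conditions give two more equations: 2h_0·σ_0 + h_0·σ_1 = 6(Δ_0 - s'(-2)) = -18 and h_2·σ_2 + 2h_2·σ_3 = 6(s'(4) - Δ_2) = 18.
Solving the tridiagonal system: σ_0 = -347/57, σ_1 = -332/57, σ_2 = 400/57, σ_3 = -29/57.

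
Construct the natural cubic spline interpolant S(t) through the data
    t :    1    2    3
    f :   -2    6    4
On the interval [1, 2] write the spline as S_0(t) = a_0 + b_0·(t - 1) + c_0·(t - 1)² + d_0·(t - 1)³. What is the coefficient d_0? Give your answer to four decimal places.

With m_i denoting the second derivative at x_i, h_i = 1, 1, and Δ_i = (y_(i+1) − y_i)/h_i = 8, -2:
  1·m_0 + 4·m_1 + 1·m_2 = 6(Δ_1 - Δ_0) = -60
Natural end conditions: m_0 = m_2 = 0.
Solving the tridiagonal system: m_0 = 0, m_1 = -15, m_2 = 0.
On [1, 2], with S_0(t) = a_0 + b_0·(t - 1) + c_0·(t - 1)² + d_0·(t - 1)³: c_0 = m_0/2 = 0, d_0 = (m_1 - m_0)/(6h_0) = -5/2, b_0 = Δ_0 - h_0(2m_0 + m_1)/6 = 21/2.

-2.5000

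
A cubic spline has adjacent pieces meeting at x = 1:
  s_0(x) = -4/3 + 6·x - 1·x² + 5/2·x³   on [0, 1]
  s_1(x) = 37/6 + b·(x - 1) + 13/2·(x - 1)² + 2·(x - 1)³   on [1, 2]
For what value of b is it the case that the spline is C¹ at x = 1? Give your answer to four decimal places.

s_0'(x) = 6 - 2·x + 15/2·x², so s_0'(1) = 23/2. On the right, s_1'(1) = b, so b = 23/2.

11.5000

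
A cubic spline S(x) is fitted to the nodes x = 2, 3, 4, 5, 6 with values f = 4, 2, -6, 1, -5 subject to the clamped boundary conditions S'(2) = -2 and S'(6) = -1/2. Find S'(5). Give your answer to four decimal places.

Write M_i for S''(x_i). With h_i = 1, 1, 1, 1 and divided differences Δ_i = -2, -8, 7, -6, the continuity of S' gives the tridiagonal system
  1·M_0 + 4·M_1 + 1·M_2 = 6(Δ_1 - Δ_0) = -36
  1·M_1 + 4·M_2 + 1·M_3 = 6(Δ_2 - Δ_1) = 90
  1·M_2 + 4·M_3 + 1·M_4 = 6(Δ_3 - Δ_2) = -78
Clamped end conditions give two more equations: 2h_0·M_0 + h_0·M_1 = 6(Δ_0 - S'(2)) = 0 and h_3·M_3 + 2h_3·M_4 = 6(S'(6) - Δ_3) = 33.
Hence M_0 = 585/56, M_1 = -585/28, M_2 = 297/8, M_3 = -1053/28, M_4 = 1977/56.
On [5, 6], S'(x) = b_3 + 2c_3·(x - 5) + 3d_3·(x - 5)² with b_3 = Δ_3 - h_3(2M_3 + M_4)/6 = 73/112, c_3 = M_3/2 = -1053/56, d_3 = (M_4 - M_3)/(6h_3) = 1361/112. So S'(5) = 73/112.

0.6518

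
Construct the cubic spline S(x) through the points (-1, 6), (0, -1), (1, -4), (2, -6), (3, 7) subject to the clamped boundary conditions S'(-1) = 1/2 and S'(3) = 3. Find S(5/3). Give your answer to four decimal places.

With M_i denoting the second derivative at x_i, h_i = 1, 1, 1, 1, and Δ_i = (y_(i+1) − y_i)/h_i = -7, -3, -2, 13:
  1·M_0 + 4·M_1 + 1·M_2 = 6(Δ_1 - Δ_0) = 24
  1·M_1 + 4·M_2 + 1·M_3 = 6(Δ_2 - Δ_1) = 6
  1·M_2 + 4·M_3 + 1·M_4 = 6(Δ_3 - Δ_2) = 90
Clamped end conditions give two more equations: 2h_0·M_0 + h_0·M_1 = 6(Δ_0 - S'(-1)) = -45 and h_3·M_3 + 2h_3·M_4 = 6(S'(3) - Δ_3) = -60.
Hence M_0 = -247/8, M_1 = 67/4, M_2 = -97/8, M_3 = 151/4, M_4 = -391/8.
On [1, 2], S(x) = -4 - 17/4·(x - 1) - 97/16·(x - 1)² + 133/16·(x - 1)³.
With (x - 1) = 2/3: S(5/3) = -763/108.

-7.0648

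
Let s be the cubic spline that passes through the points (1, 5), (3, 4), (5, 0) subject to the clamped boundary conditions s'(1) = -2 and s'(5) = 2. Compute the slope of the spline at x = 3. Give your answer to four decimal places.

With M_i denoting the second derivative at x_i, h_i = 2, 2, and Δ_i = (y_(i+1) − y_i)/h_i = -1/2, -2:
  2·M_0 + 8·M_1 + 2·M_2 = 6(Δ_1 - Δ_0) = -9
Clamped end conditions give two more equations: 2h_0·M_0 + h_0·M_1 = 6(Δ_0 - s'(1)) = 9 and h_1·M_1 + 2h_1·M_2 = 6(s'(5) - Δ_1) = 24.
Hence M_0 = 35/8, M_1 = -17/4, M_2 = 65/8.
On [3, 5], s'(x) = b_1 + 2c_1·(x - 3) + 3d_1·(x - 3)² with b_1 = Δ_1 - h_1(2M_1 + M_2)/6 = -15/8, c_1 = M_1/2 = -17/8, d_1 = (M_2 - M_1)/(6h_1) = 33/32. So s'(3) = -15/8.

-1.8750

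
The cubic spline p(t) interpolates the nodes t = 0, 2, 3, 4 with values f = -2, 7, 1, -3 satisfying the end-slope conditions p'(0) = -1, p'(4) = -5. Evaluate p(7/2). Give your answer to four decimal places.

Put σ_i = p'' at the i-th knot. Here h = (2, 1, 1) and Δ = (9/2, -6, -4), so the interior equations h_(i-1)·σ_(i-1) + 2(h_(i-1)+h_i)·σ_i + h_i·σ_(i+1) = 6(Δ_i − Δ_(i-1)) read
  2·σ_0 + 6·σ_1 + 1·σ_2 = 6(Δ_1 - Δ_0) = -63
  1·σ_1 + 4·σ_2 + 1·σ_3 = 6(Δ_2 - Δ_1) = 12
Clamped end conditions give two more equations: 2h_0·σ_0 + h_0·σ_1 = 6(Δ_0 - p'(0)) = 33 and h_2·σ_2 + 2h_2·σ_3 = 6(p'(4) - Δ_2) = -6.
Solving: σ_0 = 377/22, σ_1 = -391/22, σ_2 = 103/11, σ_3 = -169/22.
On [3, 4], p(t) = 1 - 257/44·(t - 3) + 103/22·(t - 3)² - 125/44·(t - 3)³.
With (t - 3) = 1/2: p(7/2) = -389/352.

-1.1051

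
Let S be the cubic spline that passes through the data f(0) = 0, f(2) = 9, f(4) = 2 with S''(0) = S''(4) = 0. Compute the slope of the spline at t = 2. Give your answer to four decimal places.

0.5000

Let M_i = S''(x_i). Step sizes h_i = 2, 2; slopes of the chords Δ_i = (y_(i+1) - y_i)/h_i = 9/2, -7/2.
  2·M_0 + 8·M_1 + 2·M_2 = 6(Δ_1 - Δ_0) = -48
Natural end conditions: M_0 = M_2 = 0.
Solving the tridiagonal system: M_0 = 0, M_1 = -6, M_2 = 0.
On [2, 4], S'(t) = b_1 + 2c_1·(t - 2) + 3d_1·(t - 2)² with b_1 = Δ_1 - h_1(2M_1 + M_2)/6 = 1/2, c_1 = M_1/2 = -3, d_1 = (M_2 - M_1)/(6h_1) = 1/2. So S'(2) = 1/2.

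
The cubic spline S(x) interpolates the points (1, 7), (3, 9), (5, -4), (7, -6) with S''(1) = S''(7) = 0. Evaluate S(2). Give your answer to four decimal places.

Let M_i = S''(x_i). Step sizes h_i = 2, 2, 2; slopes of the chords Δ_i = (y_(i+1) - y_i)/h_i = 1, -13/2, -1.
  2·M_0 + 8·M_1 + 2·M_2 = 6(Δ_1 - Δ_0) = -45
  2·M_1 + 8·M_2 + 2·M_3 = 6(Δ_2 - Δ_1) = 33
Natural end conditions: M_0 = M_3 = 0.
Solving: M_0 = 0, M_1 = -71/10, M_2 = 59/10, M_3 = 0.
On [1, 3], S(x) = 7 + 101/30·(x - 1) + 0·(x - 1)² - 71/120·(x - 1)³.
With (x - 1) = 1: S(2) = 391/40.

9.7750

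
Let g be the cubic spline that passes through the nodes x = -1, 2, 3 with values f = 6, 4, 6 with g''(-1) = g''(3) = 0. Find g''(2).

2

Put m_i = g'' at the i-th knot. Here h = (3, 1) and Δ = (-2/3, 2), so the interior equations h_(i-1)·m_(i-1) + 2(h_(i-1)+h_i)·m_i + h_i·m_(i+1) = 6(Δ_i − Δ_(i-1)) read
  3·m_0 + 8·m_1 + 1·m_2 = 6(Δ_1 - Δ_0) = 16
Natural end conditions: m_0 = m_2 = 0.
Hence m_0 = 0, m_1 = 2, m_2 = 0.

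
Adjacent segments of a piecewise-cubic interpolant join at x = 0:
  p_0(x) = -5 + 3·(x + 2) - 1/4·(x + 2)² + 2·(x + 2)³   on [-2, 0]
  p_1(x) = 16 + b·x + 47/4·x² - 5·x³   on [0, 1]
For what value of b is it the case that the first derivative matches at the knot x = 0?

26

p_0'(x) = 3 - 1/2·(x + 2) + 6·(x + 2)², so p_0'(0) = 26. On the right, p_1'(0) = b, so b = 26.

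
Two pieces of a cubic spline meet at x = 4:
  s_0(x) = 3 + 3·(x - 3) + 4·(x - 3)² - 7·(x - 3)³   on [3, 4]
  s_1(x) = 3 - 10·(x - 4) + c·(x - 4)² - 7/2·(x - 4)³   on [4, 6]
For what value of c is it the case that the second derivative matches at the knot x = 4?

s_0''(x) = 8 - 42·(x - 3), so s_0''(4) = -34. On the right, s_1''(4) = 2c, so c = -17.

-17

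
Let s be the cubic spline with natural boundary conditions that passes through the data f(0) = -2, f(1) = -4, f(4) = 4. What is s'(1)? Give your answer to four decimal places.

Write σ_i for s''(x_i). With h_i = 1, 3 and divided differences Δ_i = -2, 8/3, the continuity of s' gives the tridiagonal system
  1·σ_0 + 8·σ_1 + 3·σ_2 = 6(Δ_1 - Δ_0) = 28
Natural end conditions: σ_0 = σ_2 = 0.
Solving: σ_0 = 0, σ_1 = 7/2, σ_2 = 0.
On [1, 4], s'(x) = b_1 + 2c_1·(x - 1) + 3d_1·(x - 1)² with b_1 = Δ_1 - h_1(2σ_1 + σ_2)/6 = -5/6, c_1 = σ_1/2 = 7/4, d_1 = (σ_2 - σ_1)/(6h_1) = -7/36. So s'(1) = -5/6.

-0.8333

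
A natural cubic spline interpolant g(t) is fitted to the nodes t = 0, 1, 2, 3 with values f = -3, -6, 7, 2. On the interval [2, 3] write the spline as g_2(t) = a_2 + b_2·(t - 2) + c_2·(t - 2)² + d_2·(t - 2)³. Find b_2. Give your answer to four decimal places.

6.7333

With σ_i denoting the second derivative at x_i, h_i = 1, 1, 1, and Δ_i = (y_(i+1) − y_i)/h_i = -3, 13, -5:
  1·σ_0 + 4·σ_1 + 1·σ_2 = 6(Δ_1 - Δ_0) = 96
  1·σ_1 + 4·σ_2 + 1·σ_3 = 6(Δ_2 - Δ_1) = -108
Natural end conditions: σ_0 = σ_3 = 0.
Forward elimination and back-substitution give σ_0 = 0, σ_1 = 164/5, σ_2 = -176/5, σ_3 = 0.
On [2, 3], with g_2(t) = a_2 + b_2·(t - 2) + c_2·(t - 2)² + d_2·(t - 2)³: c_2 = σ_2/2 = -88/5, d_2 = (σ_3 - σ_2)/(6h_2) = 88/15, b_2 = Δ_2 - h_2(2σ_2 + σ_3)/6 = 101/15.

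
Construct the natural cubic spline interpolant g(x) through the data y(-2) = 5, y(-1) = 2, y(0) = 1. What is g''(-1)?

3

With M_i denoting the second derivative at x_i, h_i = 1, 1, and Δ_i = (y_(i+1) − y_i)/h_i = -3, -1:
  1·M_0 + 4·M_1 + 1·M_2 = 6(Δ_1 - Δ_0) = 12
Natural end conditions: M_0 = M_2 = 0.
Forward elimination and back-substitution give M_0 = 0, M_1 = 3, M_2 = 0.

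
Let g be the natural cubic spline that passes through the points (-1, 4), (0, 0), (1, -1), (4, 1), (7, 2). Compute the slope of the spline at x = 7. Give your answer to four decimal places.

Put σ_i = g'' at the i-th knot. Here h = (1, 1, 3, 3) and Δ = (-4, -1, 2/3, 1/3), so the interior equations h_(i-1)·σ_(i-1) + 2(h_(i-1)+h_i)·σ_i + h_i·σ_(i+1) = 6(Δ_i − Δ_(i-1)) read
  1·σ_0 + 4·σ_1 + 1·σ_2 = 6(Δ_1 - Δ_0) = 18
  1·σ_1 + 8·σ_2 + 3·σ_3 = 6(Δ_2 - Δ_1) = 10
  3·σ_2 + 12·σ_3 + 3·σ_4 = 6(Δ_3 - Δ_2) = -2
Natural end conditions: σ_0 = σ_4 = 0.
Hence σ_0 = 0, σ_1 = 30/7, σ_2 = 6/7, σ_3 = -8/21, σ_4 = 0.
On [4, 7], g'(x) = b_3 + 2c_3·(x - 4) + 3d_3·(x - 4)² with b_3 = Δ_3 - h_3(2σ_3 + σ_4)/6 = 5/7, c_3 = σ_3/2 = -4/21, d_3 = (σ_4 - σ_3)/(6h_3) = 4/189. So g'(7) = 1/7.

0.1429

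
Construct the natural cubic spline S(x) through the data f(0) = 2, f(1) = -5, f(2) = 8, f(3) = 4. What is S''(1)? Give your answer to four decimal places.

Put m_i = S'' at the i-th knot. Here h = (1, 1, 1) and Δ = (-7, 13, -4), so the interior equations h_(i-1)·m_(i-1) + 2(h_(i-1)+h_i)·m_i + h_i·m_(i+1) = 6(Δ_i − Δ_(i-1)) read
  1·m_0 + 4·m_1 + 1·m_2 = 6(Δ_1 - Δ_0) = 120
  1·m_1 + 4·m_2 + 1·m_3 = 6(Δ_2 - Δ_1) = -102
Natural end conditions: m_0 = m_3 = 0.
Hence m_0 = 0, m_1 = 194/5, m_2 = -176/5, m_3 = 0.

38.8000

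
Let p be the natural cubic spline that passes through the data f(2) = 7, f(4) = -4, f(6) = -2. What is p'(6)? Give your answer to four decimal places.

2.6250

Write M_i for p''(x_i). With h_i = 2, 2 and divided differences Δ_i = -11/2, 1, the continuity of p' gives the tridiagonal system
  2·M_0 + 8·M_1 + 2·M_2 = 6(Δ_1 - Δ_0) = 39
Natural end conditions: M_0 = M_2 = 0.
Forward elimination and back-substitution give M_0 = 0, M_1 = 39/8, M_2 = 0.
On [4, 6], p'(t) = b_1 + 2c_1·(t - 4) + 3d_1·(t - 4)² with b_1 = Δ_1 - h_1(2M_1 + M_2)/6 = -9/4, c_1 = M_1/2 = 39/16, d_1 = (M_2 - M_1)/(6h_1) = -13/32. So p'(6) = 21/8.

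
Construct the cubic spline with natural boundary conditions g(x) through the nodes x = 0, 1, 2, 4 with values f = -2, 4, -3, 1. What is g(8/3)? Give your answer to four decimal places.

-4.8229

Put M_i = g'' at the i-th knot. Here h = (1, 1, 2) and Δ = (6, -7, 2), so the interior equations h_(i-1)·M_(i-1) + 2(h_(i-1)+h_i)·M_i + h_i·M_(i+1) = 6(Δ_i − Δ_(i-1)) read
  1·M_0 + 4·M_1 + 1·M_2 = 6(Δ_1 - Δ_0) = -78
  1·M_1 + 6·M_2 + 2·M_3 = 6(Δ_2 - Δ_1) = 54
Natural end conditions: M_0 = M_3 = 0.
Solving the tridiagonal system: M_0 = 0, M_1 = -522/23, M_2 = 294/23, M_3 = 0.
On [2, 4], g(x) = -3 - 150/23·(x - 2) + 147/23·(x - 2)² - 49/46·(x - 2)³.
With (x - 2) = 2/3: g(8/3) = -2995/621.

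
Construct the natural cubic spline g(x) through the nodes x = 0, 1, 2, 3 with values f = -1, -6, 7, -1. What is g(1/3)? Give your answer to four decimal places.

-4.5037

With M_i denoting the second derivative at x_i, h_i = 1, 1, 1, and Δ_i = (y_(i+1) − y_i)/h_i = -5, 13, -8:
  1·M_0 + 4·M_1 + 1·M_2 = 6(Δ_1 - Δ_0) = 108
  1·M_1 + 4·M_2 + 1·M_3 = 6(Δ_2 - Δ_1) = -126
Natural end conditions: M_0 = M_3 = 0.
Hence M_0 = 0, M_1 = 186/5, M_2 = -204/5, M_3 = 0.
On [0, 1], g(x) = -1 - 56/5·x + 0·x² + 31/5·x³.
With x = 1/3: g(1/3) = -608/135.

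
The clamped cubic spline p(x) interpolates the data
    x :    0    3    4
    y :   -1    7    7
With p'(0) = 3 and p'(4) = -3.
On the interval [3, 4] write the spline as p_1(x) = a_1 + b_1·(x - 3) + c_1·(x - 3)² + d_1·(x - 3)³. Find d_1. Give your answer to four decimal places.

-1.2500

With m_i denoting the second derivative at x_i, h_i = 3, 1, and Δ_i = (y_(i+1) − y_i)/h_i = 8/3, 0:
  3·m_0 + 8·m_1 + 1·m_2 = 6(Δ_1 - Δ_0) = -16
Clamped end conditions give two more equations: 2h_0·m_0 + h_0·m_1 = 6(Δ_0 - p'(0)) = -2 and h_1·m_1 + 2h_1·m_2 = 6(p'(4) - Δ_1) = -18.
Hence m_0 = 1/6, m_1 = -1, m_2 = -17/2.
On [3, 4], with p_1(x) = a_1 + b_1·(x - 3) + c_1·(x - 3)² + d_1·(x - 3)³: c_1 = m_1/2 = -1/2, d_1 = (m_2 - m_1)/(6h_1) = -5/4, b_1 = Δ_1 - h_1(2m_1 + m_2)/6 = 7/4.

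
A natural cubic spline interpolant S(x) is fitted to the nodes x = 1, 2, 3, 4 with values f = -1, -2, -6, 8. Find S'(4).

With σ_i denoting the second derivative at x_i, h_i = 1, 1, 1, and Δ_i = (y_(i+1) − y_i)/h_i = -1, -4, 14:
  1·σ_0 + 4·σ_1 + 1·σ_2 = 6(Δ_1 - Δ_0) = -18
  1·σ_1 + 4·σ_2 + 1·σ_3 = 6(Δ_2 - Δ_1) = 108
Natural end conditions: σ_0 = σ_3 = 0.
Solving the tridiagonal system: σ_0 = 0, σ_1 = -12, σ_2 = 30, σ_3 = 0.
On [3, 4], S'(x) = b_2 + 2c_2·(x - 3) + 3d_2·(x - 3)² with b_2 = Δ_2 - h_2(2σ_2 + σ_3)/6 = 4, c_2 = σ_2/2 = 15, d_2 = (σ_3 - σ_2)/(6h_2) = -5. So S'(4) = 19.

19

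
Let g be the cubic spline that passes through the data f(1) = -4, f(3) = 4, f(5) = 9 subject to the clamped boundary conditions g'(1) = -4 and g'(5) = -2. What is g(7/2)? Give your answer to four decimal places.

6.7617

Put σ_i = g'' at the i-th knot. Here h = (2, 2) and Δ = (4, 5/2), so the interior equations h_(i-1)·σ_(i-1) + 2(h_(i-1)+h_i)·σ_i + h_i·σ_(i+1) = 6(Δ_i − Δ_(i-1)) read
  2·σ_0 + 8·σ_1 + 2·σ_2 = 6(Δ_1 - Δ_0) = -9
Clamped end conditions give two more equations: 2h_0·σ_0 + h_0·σ_1 = 6(Δ_0 - g'(1)) = 48 and h_1·σ_1 + 2h_1·σ_2 = 6(g'(5) - Δ_1) = -27.
Hence σ_0 = 109/8, σ_1 = -13/4, σ_2 = -41/8.
On [3, 5], g(x) = 4 + 51/8·(x - 3) - 13/8·(x - 3)² - 5/32·(x - 3)³.
With (x - 3) = 1/2: g(7/2) = 1731/256.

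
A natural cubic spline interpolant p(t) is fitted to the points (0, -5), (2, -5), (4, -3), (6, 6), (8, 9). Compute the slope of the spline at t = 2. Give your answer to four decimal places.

-0.0714

Write M_i for p''(x_i). With h_i = 2, 2, 2, 2 and divided differences Δ_i = 0, 1, 9/2, 3/2, the continuity of p' gives the tridiagonal system
  2·M_0 + 8·M_1 + 2·M_2 = 6(Δ_1 - Δ_0) = 6
  2·M_1 + 8·M_2 + 2·M_3 = 6(Δ_2 - Δ_1) = 21
  2·M_2 + 8·M_3 + 2·M_4 = 6(Δ_3 - Δ_2) = -18
Natural end conditions: M_0 = M_4 = 0.
Solving the tridiagonal system: M_0 = 0, M_1 = -3/28, M_2 = 24/7, M_3 = -87/28, M_4 = 0.
On [2, 4], p'(t) = b_1 + 2c_1·(t - 2) + 3d_1·(t - 2)² with b_1 = Δ_1 - h_1(2M_1 + M_2)/6 = -1/14, c_1 = M_1/2 = -3/56, d_1 = (M_2 - M_1)/(6h_1) = 33/112. So p'(2) = -1/14.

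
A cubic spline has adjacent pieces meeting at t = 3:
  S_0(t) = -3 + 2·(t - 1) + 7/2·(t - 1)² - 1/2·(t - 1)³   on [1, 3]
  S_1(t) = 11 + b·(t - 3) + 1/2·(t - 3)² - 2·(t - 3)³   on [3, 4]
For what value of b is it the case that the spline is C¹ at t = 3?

S_0'(t) = 2 + 7·(t - 1) - 3/2·(t - 1)², so S_0'(3) = 10. On the right, S_1'(3) = b, so b = 10.

10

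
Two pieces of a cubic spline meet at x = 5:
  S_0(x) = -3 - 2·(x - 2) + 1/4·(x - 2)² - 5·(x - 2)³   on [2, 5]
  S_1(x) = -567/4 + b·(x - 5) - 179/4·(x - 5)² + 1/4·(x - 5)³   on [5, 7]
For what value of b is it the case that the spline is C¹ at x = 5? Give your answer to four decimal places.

S_0'(x) = -2 + 1/2·(x - 2) - 15·(x - 2)², so S_0'(5) = -271/2. On the right, S_1'(5) = b, so b = -271/2.

-135.5000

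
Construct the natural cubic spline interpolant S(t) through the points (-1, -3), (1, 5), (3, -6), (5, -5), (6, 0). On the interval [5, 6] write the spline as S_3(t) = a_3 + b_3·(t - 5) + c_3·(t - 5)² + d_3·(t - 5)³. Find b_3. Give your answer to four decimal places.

With M_i denoting the second derivative at x_i, h_i = 2, 2, 2, 1, and Δ_i = (y_(i+1) − y_i)/h_i = 4, -11/2, 1/2, 5:
  2·M_0 + 8·M_1 + 2·M_2 = 6(Δ_1 - Δ_0) = -57
  2·M_1 + 8·M_2 + 2·M_3 = 6(Δ_2 - Δ_1) = 36
  2·M_2 + 6·M_3 + 1·M_4 = 6(Δ_3 - Δ_2) = 27
Natural end conditions: M_0 = M_4 = 0.
Solving the tridiagonal system: M_0 = 0, M_1 = -354/41, M_2 = 495/82, M_3 = 102/41, M_4 = 0.
On [5, 6], with S_3(t) = a_3 + b_3·(t - 5) + c_3·(t - 5)² + d_3·(t - 5)³: c_3 = M_3/2 = 51/41, d_3 = (M_4 - M_3)/(6h_3) = -17/41, b_3 = Δ_3 - h_3(2M_3 + M_4)/6 = 171/41.

4.1707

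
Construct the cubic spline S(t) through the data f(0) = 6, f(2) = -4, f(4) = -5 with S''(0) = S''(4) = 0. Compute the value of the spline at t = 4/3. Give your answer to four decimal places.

Put M_i = S'' at the i-th knot. Here h = (2, 2) and Δ = (-5, -1/2), so the interior equations h_(i-1)·M_(i-1) + 2(h_(i-1)+h_i)·M_i + h_i·M_(i+1) = 6(Δ_i − Δ_(i-1)) read
  2·M_0 + 8·M_1 + 2·M_2 = 6(Δ_1 - Δ_0) = 27
Natural end conditions: M_0 = M_2 = 0.
Solving the tridiagonal system: M_0 = 0, M_1 = 27/8, M_2 = 0.
On [0, 2], S(t) = 6 - 49/8·t + 0·t² + 9/32·t³.
With t = 4/3: S(4/3) = -3/2.

-1.5000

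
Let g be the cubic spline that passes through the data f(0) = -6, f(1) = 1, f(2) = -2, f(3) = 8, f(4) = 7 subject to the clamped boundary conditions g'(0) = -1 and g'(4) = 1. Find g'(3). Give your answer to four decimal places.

5.6964

With M_i denoting the second derivative at x_i, h_i = 1, 1, 1, 1, and Δ_i = (y_(i+1) − y_i)/h_i = 7, -3, 10, -1:
  1·M_0 + 4·M_1 + 1·M_2 = 6(Δ_1 - Δ_0) = -60
  1·M_1 + 4·M_2 + 1·M_3 = 6(Δ_2 - Δ_1) = 78
  1·M_2 + 4·M_3 + 1·M_4 = 6(Δ_3 - Δ_2) = -66
Clamped end conditions give two more equations: 2h_0·M_0 + h_0·M_1 = 6(Δ_0 - g'(0)) = 48 and h_3·M_3 + 2h_3·M_4 = 6(g'(4) - Δ_3) = 12.
Solving: M_0 = 1151/28, M_1 = -479/14, M_2 = 143/4, M_3 = -431/14, M_4 = 599/28.
On [3, 4], g'(x) = b_3 + 2c_3·(x - 3) + 3d_3·(x - 3)² with b_3 = Δ_3 - h_3(2M_3 + M_4)/6 = 319/56, c_3 = M_3/2 = -431/28, d_3 = (M_4 - M_3)/(6h_3) = 487/56. So g'(3) = 319/56.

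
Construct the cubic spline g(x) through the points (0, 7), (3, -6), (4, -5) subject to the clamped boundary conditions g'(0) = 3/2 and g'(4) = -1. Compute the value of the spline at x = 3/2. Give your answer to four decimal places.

1.1797

With M_i denoting the second derivative at x_i, h_i = 3, 1, and Δ_i = (y_(i+1) − y_i)/h_i = -13/3, 1:
  3·M_0 + 8·M_1 + 1·M_2 = 6(Δ_1 - Δ_0) = 32
Clamped end conditions give two more equations: 2h_0·M_0 + h_0·M_1 = 6(Δ_0 - g'(0)) = -35 and h_1·M_1 + 2h_1·M_2 = 6(g'(4) - Δ_1) = -12.
Solving the tridiagonal system: M_0 = -251/24, M_1 = 37/4, M_2 = -85/8.
On [0, 3], g(x) = 7 + 3/2·x - 251/48·x² + 473/432·x³.
With x = 3/2: g(3/2) = 151/128.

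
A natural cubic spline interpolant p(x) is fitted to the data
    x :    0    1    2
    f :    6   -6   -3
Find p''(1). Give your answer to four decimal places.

22.5000

Write M_i for p''(x_i). With h_i = 1, 1 and divided differences Δ_i = -12, 3, the continuity of p' gives the tridiagonal system
  1·M_0 + 4·M_1 + 1·M_2 = 6(Δ_1 - Δ_0) = 90
Natural end conditions: M_0 = M_2 = 0.
Hence M_0 = 0, M_1 = 45/2, M_2 = 0.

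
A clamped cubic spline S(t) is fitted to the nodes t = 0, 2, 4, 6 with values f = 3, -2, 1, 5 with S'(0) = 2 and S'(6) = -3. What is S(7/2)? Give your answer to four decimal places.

With σ_i denoting the second derivative at x_i, h_i = 2, 2, 2, and Δ_i = (y_(i+1) − y_i)/h_i = -5/2, 3/2, 2:
  2·σ_0 + 8·σ_1 + 2·σ_2 = 6(Δ_1 - Δ_0) = 24
  2·σ_1 + 8·σ_2 + 2·σ_3 = 6(Δ_2 - Δ_1) = 3
Clamped end conditions give two more equations: 2h_0·σ_0 + h_0·σ_1 = 6(Δ_0 - S'(0)) = -27 and h_2·σ_2 + 2h_2·σ_3 = 6(S'(6) - Δ_2) = -30.
Forward elimination and back-substitution give σ_0 = -139/15, σ_1 = 151/30, σ_2 = 17/15, σ_3 = -121/15.
On [2, 4], S(t) = -2 - 67/30·(t - 2) + 151/60·(t - 2)² - 13/40·(t - 2)³.
With (t - 2) = 3/2: S(7/2) = -251/320.

-0.7844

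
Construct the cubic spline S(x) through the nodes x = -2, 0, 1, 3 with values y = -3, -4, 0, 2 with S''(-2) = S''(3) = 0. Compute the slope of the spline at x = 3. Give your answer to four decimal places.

Let m_i = S''(x_i). Step sizes h_i = 2, 1, 2; slopes of the chords Δ_i = (y_(i+1) - y_i)/h_i = -1/2, 4, 1.
  2·m_0 + 6·m_1 + 1·m_2 = 6(Δ_1 - Δ_0) = 27
  1·m_1 + 6·m_2 + 2·m_3 = 6(Δ_2 - Δ_1) = -18
Natural end conditions: m_0 = m_3 = 0.
Hence m_0 = 0, m_1 = 36/7, m_2 = -27/7, m_3 = 0.
On [1, 3], S'(x) = b_2 + 2c_2·(x - 1) + 3d_2·(x - 1)² with b_2 = Δ_2 - h_2(2m_2 + m_3)/6 = 25/7, c_2 = m_2/2 = -27/14, d_2 = (m_3 - m_2)/(6h_2) = 9/28. So S'(3) = -2/7.

-0.2857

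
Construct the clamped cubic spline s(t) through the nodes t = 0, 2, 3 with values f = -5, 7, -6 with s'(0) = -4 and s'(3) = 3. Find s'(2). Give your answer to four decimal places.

-10.3333

Put M_i = s'' at the i-th knot. Here h = (2, 1) and Δ = (6, -13), so the interior equations h_(i-1)·M_(i-1) + 2(h_(i-1)+h_i)·M_i + h_i·M_(i+1) = 6(Δ_i − Δ_(i-1)) read
  2·M_0 + 6·M_1 + 1·M_2 = 6(Δ_1 - Δ_0) = -114
Clamped end conditions give two more equations: 2h_0·M_0 + h_0·M_1 = 6(Δ_0 - s'(0)) = 60 and h_1·M_1 + 2h_1·M_2 = 6(s'(3) - Δ_1) = 96.
Solving: M_0 = 109/3, M_1 = -128/3, M_2 = 208/3.
On [2, 3], s'(t) = b_1 + 2c_1·(t - 2) + 3d_1·(t - 2)² with b_1 = Δ_1 - h_1(2M_1 + M_2)/6 = -31/3, c_1 = M_1/2 = -64/3, d_1 = (M_2 - M_1)/(6h_1) = 56/3. So s'(2) = -31/3.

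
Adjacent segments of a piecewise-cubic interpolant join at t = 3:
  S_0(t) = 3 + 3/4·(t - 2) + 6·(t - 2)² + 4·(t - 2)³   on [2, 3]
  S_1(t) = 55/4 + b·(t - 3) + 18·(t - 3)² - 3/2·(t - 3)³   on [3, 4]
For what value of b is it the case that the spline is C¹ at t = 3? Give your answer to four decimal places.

24.7500

S_0'(t) = 3/4 + 12·(t - 2) + 12·(t - 2)², so S_0'(3) = 99/4. On the right, S_1'(3) = b, so b = 99/4.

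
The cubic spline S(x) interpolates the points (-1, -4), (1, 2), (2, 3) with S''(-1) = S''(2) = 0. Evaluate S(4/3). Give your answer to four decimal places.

2.4568

With m_i denoting the second derivative at x_i, h_i = 2, 1, and Δ_i = (y_(i+1) − y_i)/h_i = 3, 1:
  2·m_0 + 6·m_1 + 1·m_2 = 6(Δ_1 - Δ_0) = -12
Natural end conditions: m_0 = m_2 = 0.
Hence m_0 = 0, m_1 = -2, m_2 = 0.
On [1, 2], S(x) = 2 + 5/3·(x - 1) - 1·(x - 1)² + 1/3·(x - 1)³.
With (x - 1) = 1/3: S(4/3) = 199/81.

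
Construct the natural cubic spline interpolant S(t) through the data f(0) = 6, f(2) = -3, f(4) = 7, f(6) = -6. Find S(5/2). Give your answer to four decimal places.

-0.9313

With M_i denoting the second derivative at x_i, h_i = 2, 2, 2, and Δ_i = (y_(i+1) − y_i)/h_i = -9/2, 5, -13/2:
  2·M_0 + 8·M_1 + 2·M_2 = 6(Δ_1 - Δ_0) = 57
  2·M_1 + 8·M_2 + 2·M_3 = 6(Δ_2 - Δ_1) = -69
Natural end conditions: M_0 = M_3 = 0.
Hence M_0 = 0, M_1 = 99/10, M_2 = -111/10, M_3 = 0.
On [2, 4], S(t) = -3 + 21/10·(t - 2) + 99/20·(t - 2)² - 7/4·(t - 2)³.
With (t - 2) = 1/2: S(5/2) = -149/160.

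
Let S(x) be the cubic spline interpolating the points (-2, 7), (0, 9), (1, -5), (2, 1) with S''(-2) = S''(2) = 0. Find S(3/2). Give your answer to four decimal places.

-4.2011

With M_i denoting the second derivative at x_i, h_i = 2, 1, 1, and Δ_i = (y_(i+1) − y_i)/h_i = 1, -14, 6:
  2·M_0 + 6·M_1 + 1·M_2 = 6(Δ_1 - Δ_0) = -90
  1·M_1 + 4·M_2 + 1·M_3 = 6(Δ_2 - Δ_1) = 120
Natural end conditions: M_0 = M_3 = 0.
Forward elimination and back-substitution give M_0 = 0, M_1 = -480/23, M_2 = 810/23, M_3 = 0.
On [1, 2], S(x) = -5 - 132/23·(x - 1) + 405/23·(x - 1)² - 135/23·(x - 1)³.
With (x - 1) = 1/2: S(3/2) = -773/184.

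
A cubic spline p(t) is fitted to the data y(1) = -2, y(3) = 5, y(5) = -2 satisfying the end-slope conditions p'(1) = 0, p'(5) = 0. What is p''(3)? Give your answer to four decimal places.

-10.5000

With m_i denoting the second derivative at x_i, h_i = 2, 2, and Δ_i = (y_(i+1) − y_i)/h_i = 7/2, -7/2:
  2·m_0 + 8·m_1 + 2·m_2 = 6(Δ_1 - Δ_0) = -42
Clamped end conditions give two more equations: 2h_0·m_0 + h_0·m_1 = 6(Δ_0 - p'(1)) = 21 and h_1·m_1 + 2h_1·m_2 = 6(p'(5) - Δ_1) = 21.
Solving: m_0 = 21/2, m_1 = -21/2, m_2 = 21/2.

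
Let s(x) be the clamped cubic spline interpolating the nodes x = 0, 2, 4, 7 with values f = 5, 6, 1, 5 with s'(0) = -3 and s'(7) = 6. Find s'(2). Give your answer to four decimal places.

-0.0946

Put M_i = s'' at the i-th knot. Here h = (2, 2, 3) and Δ = (1/2, -5/2, 4/3), so the interior equations h_(i-1)·M_(i-1) + 2(h_(i-1)+h_i)·M_i + h_i·M_(i+1) = 6(Δ_i − Δ_(i-1)) read
  2·M_0 + 8·M_1 + 2·M_2 = 6(Δ_1 - Δ_0) = -18
  2·M_1 + 10·M_2 + 3·M_3 = 6(Δ_2 - Δ_1) = 23
Clamped end conditions give two more equations: 2h_0·M_0 + h_0·M_1 = 6(Δ_0 - s'(0)) = 21 and h_2·M_2 + 2h_2·M_3 = 6(s'(7) - Δ_2) = 28.
Solving: M_0 = 281/37, M_1 = -347/74, M_2 = 80/37, M_3 = 398/111.
On [2, 4], s'(x) = b_1 + 2c_1·(x - 2) + 3d_1·(x - 2)² with b_1 = Δ_1 - h_1(2M_1 + M_2)/6 = -7/74, c_1 = M_1/2 = -347/148, d_1 = (M_2 - M_1)/(6h_1) = 169/296. So s'(2) = -7/74.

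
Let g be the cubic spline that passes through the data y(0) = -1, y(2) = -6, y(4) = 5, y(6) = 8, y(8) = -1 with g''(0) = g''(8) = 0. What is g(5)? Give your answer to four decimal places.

Let M_i = g''(x_i). Step sizes h_i = 2, 2, 2, 2; slopes of the chords Δ_i = (y_(i+1) - y_i)/h_i = -5/2, 11/2, 3/2, -9/2.
  2·M_0 + 8·M_1 + 2·M_2 = 6(Δ_1 - Δ_0) = 48
  2·M_1 + 8·M_2 + 2·M_3 = 6(Δ_2 - Δ_1) = -24
  2·M_2 + 8·M_3 + 2·M_4 = 6(Δ_3 - Δ_2) = -36
Natural end conditions: M_0 = M_4 = 0.
Hence M_0 = 0, M_1 = 195/28, M_2 = -27/7, M_3 = -99/28, M_4 = 0.
On [4, 6], g(x) = 5 + 21/4·(x - 4) - 27/14·(x - 4)² + 3/112·(x - 4)³.
With (x - 4) = 1: g(5) = 935/112.

8.3482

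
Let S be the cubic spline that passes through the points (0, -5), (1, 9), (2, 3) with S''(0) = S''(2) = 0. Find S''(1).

-30

Write m_i for S''(x_i). With h_i = 1, 1 and divided differences Δ_i = 14, -6, the continuity of S' gives the tridiagonal system
  1·m_0 + 4·m_1 + 1·m_2 = 6(Δ_1 - Δ_0) = -120
Natural end conditions: m_0 = m_2 = 0.
Hence m_0 = 0, m_1 = -30, m_2 = 0.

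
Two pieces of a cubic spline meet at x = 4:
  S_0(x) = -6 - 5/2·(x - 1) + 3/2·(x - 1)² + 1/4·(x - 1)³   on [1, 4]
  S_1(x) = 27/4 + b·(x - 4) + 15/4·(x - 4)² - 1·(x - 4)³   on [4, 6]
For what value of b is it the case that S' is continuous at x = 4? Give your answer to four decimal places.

13.2500

S_0'(x) = -5/2 + 3·(x - 1) + 3/4·(x - 1)², so S_0'(4) = 53/4. On the right, S_1'(4) = b, so b = 53/4.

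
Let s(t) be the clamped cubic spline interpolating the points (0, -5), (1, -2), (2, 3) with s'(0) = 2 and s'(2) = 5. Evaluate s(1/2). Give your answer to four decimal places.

With m_i denoting the second derivative at x_i, h_i = 1, 1, and Δ_i = (y_(i+1) − y_i)/h_i = 3, 5:
  1·m_0 + 4·m_1 + 1·m_2 = 6(Δ_1 - Δ_0) = 12
Clamped end conditions give two more equations: 2h_0·m_0 + h_0·m_1 = 6(Δ_0 - s'(0)) = 6 and h_1·m_1 + 2h_1·m_2 = 6(s'(2) - Δ_1) = 0.
Solving the tridiagonal system: m_0 = 3/2, m_1 = 3, m_2 = -3/2.
On [0, 1], s(t) = -5 + 2·t + 3/4·t² + 1/4·t³.
With t = 1/2: s(1/2) = -121/32.

-3.7813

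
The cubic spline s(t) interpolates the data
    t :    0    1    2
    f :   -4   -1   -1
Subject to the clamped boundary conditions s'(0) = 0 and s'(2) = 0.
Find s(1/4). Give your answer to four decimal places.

Write m_i for s''(x_i). With h_i = 1, 1 and divided differences Δ_i = 3, 0, the continuity of s' gives the tridiagonal system
  1·m_0 + 4·m_1 + 1·m_2 = 6(Δ_1 - Δ_0) = -18
Clamped end conditions give two more equations: 2h_0·m_0 + h_0·m_1 = 6(Δ_0 - s'(0)) = 18 and h_1·m_1 + 2h_1·m_2 = 6(s'(2) - Δ_1) = 0.
Solving: m_0 = 27/2, m_1 = -9, m_2 = 9/2.
On [0, 1], s(t) = -4 + 0·t + 27/4·t² - 15/4·t³.
With t = 1/4: s(1/4) = -931/256.

-3.6367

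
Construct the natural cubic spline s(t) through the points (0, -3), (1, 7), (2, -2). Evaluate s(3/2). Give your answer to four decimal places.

With σ_i denoting the second derivative at x_i, h_i = 1, 1, and Δ_i = (y_(i+1) − y_i)/h_i = 10, -9:
  1·σ_0 + 4·σ_1 + 1·σ_2 = 6(Δ_1 - Δ_0) = -114
Natural end conditions: σ_0 = σ_2 = 0.
Hence σ_0 = 0, σ_1 = -57/2, σ_2 = 0.
On [1, 2], s(t) = 7 + 1/2·(t - 1) - 57/4·(t - 1)² + 19/4·(t - 1)³.
With (t - 1) = 1/2: s(3/2) = 137/32.

4.2813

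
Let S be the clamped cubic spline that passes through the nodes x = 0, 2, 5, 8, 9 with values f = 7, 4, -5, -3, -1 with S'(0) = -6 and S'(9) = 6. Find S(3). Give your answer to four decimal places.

1.5661

Let m_i = S''(x_i). Step sizes h_i = 2, 3, 3, 1; slopes of the chords Δ_i = (y_(i+1) - y_i)/h_i = -3/2, -3, 2/3, 2.
  2·m_0 + 10·m_1 + 3·m_2 = 6(Δ_1 - Δ_0) = -9
  3·m_1 + 12·m_2 + 3·m_3 = 6(Δ_2 - Δ_1) = 22
  3·m_2 + 8·m_3 + 1·m_4 = 6(Δ_3 - Δ_2) = 8
Clamped end conditions give two more equations: 2h_0·m_0 + h_0·m_1 = 6(Δ_0 - S'(0)) = 27 and h_3·m_3 + 2h_3·m_4 = 6(S'(9) - Δ_3) = 24.
Forward elimination and back-substitution give m_0 = 5015/588, m_1 = -523/147, m_2 = 311/98, m_3 = -265/147, m_4 = 3793/294.
On [2, 5], S(x) = 4 - 605/588·(x - 2) - 523/294·(x - 2)² + 1979/5292·(x - 2)³.
With (x - 2) = 1: S(3) = 296/189.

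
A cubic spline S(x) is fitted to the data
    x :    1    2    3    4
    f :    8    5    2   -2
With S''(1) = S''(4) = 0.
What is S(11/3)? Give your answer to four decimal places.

Write M_i for S''(x_i). With h_i = 1, 1, 1 and divided differences Δ_i = -3, -3, -4, the continuity of S' gives the tridiagonal system
  1·M_0 + 4·M_1 + 1·M_2 = 6(Δ_1 - Δ_0) = 0
  1·M_1 + 4·M_2 + 1·M_3 = 6(Δ_2 - Δ_1) = -6
Natural end conditions: M_0 = M_3 = 0.
Hence M_0 = 0, M_1 = 2/5, M_2 = -8/5, M_3 = 0.
On [3, 4], S(x) = 2 - 52/15·(x - 3) - 4/5·(x - 3)² + 4/15·(x - 3)³.
With (x - 3) = 2/3: S(11/3) = -238/405.

-0.5877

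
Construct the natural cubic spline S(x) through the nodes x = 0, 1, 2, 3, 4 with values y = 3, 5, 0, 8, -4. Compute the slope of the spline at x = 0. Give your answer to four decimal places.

5.1607

Let M_i = S''(x_i). Step sizes h_i = 1, 1, 1, 1; slopes of the chords Δ_i = (y_(i+1) - y_i)/h_i = 2, -5, 8, -12.
  1·M_0 + 4·M_1 + 1·M_2 = 6(Δ_1 - Δ_0) = -42
  1·M_1 + 4·M_2 + 1·M_3 = 6(Δ_2 - Δ_1) = 78
  1·M_2 + 4·M_3 + 1·M_4 = 6(Δ_3 - Δ_2) = -120
Natural end conditions: M_0 = M_4 = 0.
Solving the tridiagonal system: M_0 = 0, M_1 = -531/28, M_2 = 237/7, M_3 = -1077/28, M_4 = 0.
On [0, 1], S'(x) = b_0 + 2c_0·x + 3d_0·x² with b_0 = Δ_0 - h_0(2M_0 + M_1)/6 = 289/56, c_0 = M_0/2 = 0, d_0 = (M_1 - M_0)/(6h_0) = -177/56. So S'(0) = 289/56.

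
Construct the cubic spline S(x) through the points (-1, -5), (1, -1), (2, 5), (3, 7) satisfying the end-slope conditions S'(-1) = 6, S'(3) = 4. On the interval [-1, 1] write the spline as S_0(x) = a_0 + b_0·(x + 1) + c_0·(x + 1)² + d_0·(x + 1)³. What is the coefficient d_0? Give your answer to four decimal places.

Put σ_i = S'' at the i-th knot. Here h = (2, 1, 1) and Δ = (2, 6, 2), so the interior equations h_(i-1)·σ_(i-1) + 2(h_(i-1)+h_i)·σ_i + h_i·σ_(i+1) = 6(Δ_i − Δ_(i-1)) read
  2·σ_0 + 6·σ_1 + 1·σ_2 = 6(Δ_1 - Δ_0) = 24
  1·σ_1 + 4·σ_2 + 1·σ_3 = 6(Δ_2 - Δ_1) = -24
Clamped end conditions give two more equations: 2h_0·σ_0 + h_0·σ_1 = 6(Δ_0 - S'(-1)) = -24 and h_2·σ_2 + 2h_2·σ_3 = 6(S'(3) - Δ_2) = 12.
Forward elimination and back-substitution give σ_0 = -118/11, σ_1 = 104/11, σ_2 = -124/11, σ_3 = 128/11.
On [-1, 1], with S_0(x) = a_0 + b_0·(x + 1) + c_0·(x + 1)² + d_0·(x + 1)³: c_0 = σ_0/2 = -59/11, d_0 = (σ_1 - σ_0)/(6h_0) = 37/22, b_0 = Δ_0 - h_0(2σ_0 + σ_1)/6 = 6.

1.6818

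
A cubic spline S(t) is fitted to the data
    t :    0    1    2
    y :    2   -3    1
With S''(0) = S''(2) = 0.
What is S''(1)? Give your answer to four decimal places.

13.5000

Let σ_i = S''(x_i). Step sizes h_i = 1, 1; slopes of the chords Δ_i = (y_(i+1) - y_i)/h_i = -5, 4.
  1·σ_0 + 4·σ_1 + 1·σ_2 = 6(Δ_1 - Δ_0) = 54
Natural end conditions: σ_0 = σ_2 = 0.
Solving the tridiagonal system: σ_0 = 0, σ_1 = 27/2, σ_2 = 0.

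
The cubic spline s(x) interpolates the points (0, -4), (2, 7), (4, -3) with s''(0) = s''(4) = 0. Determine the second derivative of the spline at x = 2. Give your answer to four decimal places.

Write σ_i for s''(x_i). With h_i = 2, 2 and divided differences Δ_i = 11/2, -5, the continuity of s' gives the tridiagonal system
  2·σ_0 + 8·σ_1 + 2·σ_2 = 6(Δ_1 - Δ_0) = -63
Natural end conditions: σ_0 = σ_2 = 0.
Hence σ_0 = 0, σ_1 = -63/8, σ_2 = 0.

-7.8750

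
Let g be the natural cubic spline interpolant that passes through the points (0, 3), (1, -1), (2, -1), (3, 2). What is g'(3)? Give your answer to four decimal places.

3.5333

Let σ_i = g''(x_i). Step sizes h_i = 1, 1, 1; slopes of the chords Δ_i = (y_(i+1) - y_i)/h_i = -4, 0, 3.
  1·σ_0 + 4·σ_1 + 1·σ_2 = 6(Δ_1 - Δ_0) = 24
  1·σ_1 + 4·σ_2 + 1·σ_3 = 6(Δ_2 - Δ_1) = 18
Natural end conditions: σ_0 = σ_3 = 0.
Hence σ_0 = 0, σ_1 = 26/5, σ_2 = 16/5, σ_3 = 0.
On [2, 3], g'(x) = b_2 + 2c_2·(x - 2) + 3d_2·(x - 2)² with b_2 = Δ_2 - h_2(2σ_2 + σ_3)/6 = 29/15, c_2 = σ_2/2 = 8/5, d_2 = (σ_3 - σ_2)/(6h_2) = -8/15. So g'(3) = 53/15.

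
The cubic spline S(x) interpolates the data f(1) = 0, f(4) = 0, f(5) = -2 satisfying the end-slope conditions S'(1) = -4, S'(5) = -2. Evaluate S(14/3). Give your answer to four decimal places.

With M_i denoting the second derivative at x_i, h_i = 3, 1, and Δ_i = (y_(i+1) − y_i)/h_i = 0, -2:
  3·M_0 + 8·M_1 + 1·M_2 = 6(Δ_1 - Δ_0) = -12
Clamped end conditions give two more equations: 2h_0·M_0 + h_0·M_1 = 6(Δ_0 - S'(1)) = 24 and h_1·M_1 + 2h_1·M_2 = 6(S'(5) - Δ_1) = 0.
Hence M_0 = 6, M_1 = -4, M_2 = 2.
On [4, 5], S(x) = 0 - 1·(x - 4) - 2·(x - 4)² + 1·(x - 4)³.
With (x - 4) = 2/3: S(14/3) = -34/27.

-1.2593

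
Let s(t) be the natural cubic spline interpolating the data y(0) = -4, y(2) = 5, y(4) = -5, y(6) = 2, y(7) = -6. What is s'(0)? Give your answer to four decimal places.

7.9512

With M_i denoting the second derivative at x_i, h_i = 2, 2, 2, 1, and Δ_i = (y_(i+1) − y_i)/h_i = 9/2, -5, 7/2, -8:
  2·M_0 + 8·M_1 + 2·M_2 = 6(Δ_1 - Δ_0) = -57
  2·M_1 + 8·M_2 + 2·M_3 = 6(Δ_2 - Δ_1) = 51
  2·M_2 + 6·M_3 + 1·M_4 = 6(Δ_3 - Δ_2) = -69
Natural end conditions: M_0 = M_4 = 0.
Hence M_0 = 0, M_1 = -849/82, M_2 = 1059/82, M_3 = -648/41, M_4 = 0.
On [0, 2], s'(t) = b_0 + 2c_0·t + 3d_0·t² with b_0 = Δ_0 - h_0(2M_0 + M_1)/6 = 326/41, c_0 = M_0/2 = 0, d_0 = (M_1 - M_0)/(6h_0) = -283/328. So s'(0) = 326/41.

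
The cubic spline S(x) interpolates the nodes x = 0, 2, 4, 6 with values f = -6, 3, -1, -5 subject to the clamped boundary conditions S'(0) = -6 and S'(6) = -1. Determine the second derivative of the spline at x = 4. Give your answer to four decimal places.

Put M_i = S'' at the i-th knot. Here h = (2, 2, 2) and Δ = (9/2, -2, -2), so the interior equations h_(i-1)·M_(i-1) + 2(h_(i-1)+h_i)·M_i + h_i·M_(i+1) = 6(Δ_i − Δ_(i-1)) read
  2·M_0 + 8·M_1 + 2·M_2 = 6(Δ_1 - Δ_0) = -39
  2·M_1 + 8·M_2 + 2·M_3 = 6(Δ_2 - Δ_1) = 0
Clamped end conditions give two more equations: 2h_0·M_0 + h_0·M_1 = 6(Δ_0 - S'(0)) = 63 and h_2·M_2 + 2h_2·M_3 = 6(S'(6) - Δ_2) = 6.
Forward elimination and back-substitution give M_0 = 127/6, M_1 = -65/6, M_2 = 8/3, M_3 = 1/6.

2.6667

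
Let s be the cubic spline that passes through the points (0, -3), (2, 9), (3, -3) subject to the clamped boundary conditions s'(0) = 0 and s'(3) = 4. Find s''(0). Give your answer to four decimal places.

28.3333

Put M_i = s'' at the i-th knot. Here h = (2, 1) and Δ = (6, -12), so the interior equations h_(i-1)·M_(i-1) + 2(h_(i-1)+h_i)·M_i + h_i·M_(i+1) = 6(Δ_i − Δ_(i-1)) read
  2·M_0 + 6·M_1 + 1·M_2 = 6(Δ_1 - Δ_0) = -108
Clamped end conditions give two more equations: 2h_0·M_0 + h_0·M_1 = 6(Δ_0 - s'(0)) = 36 and h_1·M_1 + 2h_1·M_2 = 6(s'(3) - Δ_1) = 96.
Hence M_0 = 85/3, M_1 = -116/3, M_2 = 202/3.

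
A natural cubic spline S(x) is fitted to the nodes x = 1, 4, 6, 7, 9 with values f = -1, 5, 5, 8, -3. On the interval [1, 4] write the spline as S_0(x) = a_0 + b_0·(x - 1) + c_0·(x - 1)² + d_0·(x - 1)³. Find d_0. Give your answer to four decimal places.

-0.1258

Let m_i = S''(x_i). Step sizes h_i = 3, 2, 1, 2; slopes of the chords Δ_i = (y_(i+1) - y_i)/h_i = 2, 0, 3, -11/2.
  3·m_0 + 10·m_1 + 2·m_2 = 6(Δ_1 - Δ_0) = -12
  2·m_1 + 6·m_2 + 1·m_3 = 6(Δ_2 - Δ_1) = 18
  1·m_2 + 6·m_3 + 2·m_4 = 6(Δ_3 - Δ_2) = -51
Natural end conditions: m_0 = m_4 = 0.
Solving: m_0 = 0, m_1 = -369/163, m_2 = 867/163, m_3 = -1530/163, m_4 = 0.
On [1, 4], with S_0(x) = a_0 + b_0·(x - 1) + c_0·(x - 1)² + d_0·(x - 1)³: c_0 = m_0/2 = 0, d_0 = (m_1 - m_0)/(6h_0) = -41/326, b_0 = Δ_0 - h_0(2m_0 + m_1)/6 = 1021/326.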